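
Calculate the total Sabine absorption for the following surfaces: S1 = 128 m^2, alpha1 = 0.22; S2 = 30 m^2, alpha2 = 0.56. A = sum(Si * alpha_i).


128 * 0.22 = 28.16
30 * 0.56 = 16.8
A_total = 28.16 + 16.8 = 44.96 m^2


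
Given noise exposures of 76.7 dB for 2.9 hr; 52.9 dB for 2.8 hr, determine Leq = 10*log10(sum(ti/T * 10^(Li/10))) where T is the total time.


T_total = 2.9 + 2.8 = 5.7 hr
(2.9/5.7) * 10^(76.7/10) = 2.37971e+07
(2.8/5.7) * 10^(52.9/10) = 95781.8
Sum = 2.37971e+07 + 95781.8 = 2.38929e+07
Leq = 10*log10(2.38929e+07) = 73.783 dB


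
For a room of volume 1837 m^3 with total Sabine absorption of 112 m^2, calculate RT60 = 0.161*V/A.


RT60 = 0.161 * 1837 / 112 = 2.6407 s


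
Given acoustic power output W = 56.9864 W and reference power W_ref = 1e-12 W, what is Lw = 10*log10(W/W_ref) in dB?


W / W_ref = 56.9864 / 1e-12 = 5.69864e+13
Lw = 10 * log10(5.69864e+13) = 137.56 dB


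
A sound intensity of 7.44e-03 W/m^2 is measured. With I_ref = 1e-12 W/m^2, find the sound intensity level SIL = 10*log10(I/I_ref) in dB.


I / I_ref = 7.44e-03 / 1e-12 = 7.44e+09
SIL = 10 * log10(7.44e+09) = 98.716 dB


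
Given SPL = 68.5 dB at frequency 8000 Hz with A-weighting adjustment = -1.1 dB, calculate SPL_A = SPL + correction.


A-weighting table: 8000 Hz -> -1.1 dB correction
SPL_A = SPL + correction = 68.5 + (-1.1) = 67.4 dBA


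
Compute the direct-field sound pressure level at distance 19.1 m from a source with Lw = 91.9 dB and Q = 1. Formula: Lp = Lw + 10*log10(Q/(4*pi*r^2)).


4*pi*r^2 = 4*pi*19.1^2 = 4584.34 m^2
Q / (4*pi*r^2) = 1 / 4584.34 = 0.000218134
Lp = 91.9 + 10*log10(0.000218134) = 55.287 dB


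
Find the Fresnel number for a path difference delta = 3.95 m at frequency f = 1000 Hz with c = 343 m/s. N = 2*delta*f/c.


N = 2*delta*f/c = 2*delta/lambda, where lambda = c/f
lambda = 343 / 1000 = 0.343 m
N = 2 * 3.95 / 0.343 = 23.032


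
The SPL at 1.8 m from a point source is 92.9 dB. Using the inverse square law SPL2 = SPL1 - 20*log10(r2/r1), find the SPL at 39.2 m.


r2/r1 = 39.2/1.8 = 21.7778
Correction = 20*log10(21.7778) = 26.7603 dB
SPL2 = 92.9 - 26.7603 = 66.14 dB


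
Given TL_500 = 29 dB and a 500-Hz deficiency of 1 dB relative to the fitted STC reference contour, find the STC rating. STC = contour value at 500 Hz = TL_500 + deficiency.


By ASTM E413, STC = value of the fitted reference contour at 500 Hz.
Contour value at 500 Hz = TL_500 + deficiency = 29 + 1 = 30
STC = 30


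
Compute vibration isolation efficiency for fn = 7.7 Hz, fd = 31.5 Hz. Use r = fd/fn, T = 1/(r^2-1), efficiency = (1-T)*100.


r = 31.5 / 7.7 = 4.09091
r^2 - 1 = 4.09091^2 - 1 = 15.7355
T = 1/15.7355 = 0.0635506
Efficiency = (1 - 0.0635506)*100 = 93.645 %


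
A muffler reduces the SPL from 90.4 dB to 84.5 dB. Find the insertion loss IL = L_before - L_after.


Insertion loss = SPL without muffler - SPL with muffler
IL = 90.4 - 84.5 = 5.9 dB


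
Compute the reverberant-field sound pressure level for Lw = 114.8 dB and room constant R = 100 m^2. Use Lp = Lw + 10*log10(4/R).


4/R = 4/100 = 0.04
Lp = 114.8 + 10*log10(0.04) = 100.82 dB


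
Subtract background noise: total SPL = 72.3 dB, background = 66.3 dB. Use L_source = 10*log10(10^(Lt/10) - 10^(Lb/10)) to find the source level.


10^(72.3/10) = 1.69824e+07
10^(66.3/10) = 4.2658e+06
Difference = 1.69824e+07 - 4.2658e+06 = 1.27166e+07
L_source = 10*log10(1.27166e+07) = 71.044 dB


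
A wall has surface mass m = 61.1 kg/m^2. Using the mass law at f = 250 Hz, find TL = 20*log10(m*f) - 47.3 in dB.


m * f = 61.1 * 250 = 15275
20*log10(15275) = 83.6796 dB
TL = 83.6796 - 47.3 = 36.38 dB


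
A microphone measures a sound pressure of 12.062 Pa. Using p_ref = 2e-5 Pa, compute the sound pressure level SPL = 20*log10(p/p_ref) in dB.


p / p_ref = 12.062 / 2e-5 = 603100
SPL = 20 * log10(603100) = 115.61 dB


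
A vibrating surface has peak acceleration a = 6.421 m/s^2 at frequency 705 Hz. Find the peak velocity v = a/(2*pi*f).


omega = 2*pi*f = 2*pi*705 = 4429.65 rad/s
v = a / omega = 6.421 / 4429.65 = 0.0014496 m/s


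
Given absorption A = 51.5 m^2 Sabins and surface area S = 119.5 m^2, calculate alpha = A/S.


Absorption coefficient = absorbed power / incident power
alpha = A / S = 51.5 / 119.5 = 0.43096


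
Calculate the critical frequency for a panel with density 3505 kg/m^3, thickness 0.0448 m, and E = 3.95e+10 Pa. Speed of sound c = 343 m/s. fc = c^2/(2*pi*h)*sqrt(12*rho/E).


12*rho/E = 12*3505/3.95e+10 = 1.06481e-06
sqrt(12*rho/E) = sqrt(1.06481e-06) = 0.0010319
c^2/(2*pi*h) = 343^2/(2*pi*0.0448) = 417956
fc = 417956 * 0.0010319 = 431.29 Hz


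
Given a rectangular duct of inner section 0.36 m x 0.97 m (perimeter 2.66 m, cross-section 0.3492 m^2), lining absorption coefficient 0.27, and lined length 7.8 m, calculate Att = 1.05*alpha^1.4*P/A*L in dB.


alpha^1.4 = 0.27^1.4 = 0.159922
Attenuation rate = 1.05 * alpha^1.4 * P / A
= 1.05 * 0.159922 * 2.66 / 0.3492 = 1.2791 dB/m
Total Att = 1.2791 * 7.8 = 9.977 dB


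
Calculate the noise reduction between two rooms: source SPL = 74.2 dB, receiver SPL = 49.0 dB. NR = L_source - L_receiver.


NR = L_source - L_receiver (difference between source and receiving room levels)
NR = 74.2 - 49.0 = 25.2 dB


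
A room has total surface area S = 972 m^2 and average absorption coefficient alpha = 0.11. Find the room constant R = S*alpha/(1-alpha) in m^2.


R = 972 * 0.11 / (1 - 0.11) = 120.13 m^2


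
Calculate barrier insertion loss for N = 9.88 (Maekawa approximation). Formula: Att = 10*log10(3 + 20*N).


3 + 20*N = 3 + 20*9.88 = 200.6
Att = 10*log10(200.6) = 23.023 dB


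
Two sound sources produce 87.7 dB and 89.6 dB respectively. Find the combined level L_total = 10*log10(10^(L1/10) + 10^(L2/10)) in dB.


10^(87.7/10) = 5.88844e+08
10^(89.6/10) = 9.12011e+08
Sum = 5.88844e+08 + 9.12011e+08 = 1.50086e+09
L_total = 10*log10(1.50086e+09) = 91.763 dB


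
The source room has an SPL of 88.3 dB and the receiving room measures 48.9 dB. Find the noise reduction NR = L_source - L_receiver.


NR = L_source - L_receiver (difference between source and receiving room levels)
NR = 88.3 - 48.9 = 39.4 dB


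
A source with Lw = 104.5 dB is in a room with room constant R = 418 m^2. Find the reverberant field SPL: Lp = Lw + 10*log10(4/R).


4/R = 4/418 = 0.00956938
Lp = 104.5 + 10*log10(0.00956938) = 84.309 dB


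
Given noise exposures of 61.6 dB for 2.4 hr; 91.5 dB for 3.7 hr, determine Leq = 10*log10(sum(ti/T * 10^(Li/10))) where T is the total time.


T_total = 2.4 + 3.7 = 6.1 hr
(2.4/6.1) * 10^(61.6/10) = 568698
(3.7/6.1) * 10^(91.5/10) = 8.56785e+08
Sum = 568698 + 8.56785e+08 = 8.57354e+08
Leq = 10*log10(8.57354e+08) = 89.332 dB


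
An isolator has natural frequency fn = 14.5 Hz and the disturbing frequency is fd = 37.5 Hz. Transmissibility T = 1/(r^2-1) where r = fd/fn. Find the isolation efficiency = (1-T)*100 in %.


r = 37.5 / 14.5 = 2.58621
r^2 - 1 = 2.58621^2 - 1 = 5.68848
T = 1/5.68848 = 0.175794
Efficiency = (1 - 0.175794)*100 = 82.421 %


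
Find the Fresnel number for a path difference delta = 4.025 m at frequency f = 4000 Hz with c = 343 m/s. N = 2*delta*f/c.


N = 2*delta*f/c = 2*delta/lambda, where lambda = c/f
lambda = 343 / 4000 = 0.08575 m
N = 2 * 4.025 / 0.08575 = 93.878


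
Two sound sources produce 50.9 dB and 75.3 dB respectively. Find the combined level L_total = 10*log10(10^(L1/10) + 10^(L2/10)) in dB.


10^(50.9/10) = 123027
10^(75.3/10) = 3.38844e+07
Sum = 123027 + 3.38844e+07 = 3.40074e+07
L_total = 10*log10(3.40074e+07) = 75.316 dB


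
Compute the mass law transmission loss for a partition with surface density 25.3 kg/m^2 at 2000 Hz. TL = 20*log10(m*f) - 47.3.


m * f = 25.3 * 2000 = 50600
20*log10(50600) = 94.083 dB
TL = 94.083 - 47.3 = 46.783 dB


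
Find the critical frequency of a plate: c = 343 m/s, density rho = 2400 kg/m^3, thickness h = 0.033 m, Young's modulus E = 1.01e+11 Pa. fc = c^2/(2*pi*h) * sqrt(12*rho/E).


12*rho/E = 12*2400/1.01e+11 = 2.85149e-07
sqrt(12*rho/E) = sqrt(2.85149e-07) = 0.000533993
c^2/(2*pi*h) = 343^2/(2*pi*0.033) = 567407
fc = 567407 * 0.000533993 = 302.99 Hz


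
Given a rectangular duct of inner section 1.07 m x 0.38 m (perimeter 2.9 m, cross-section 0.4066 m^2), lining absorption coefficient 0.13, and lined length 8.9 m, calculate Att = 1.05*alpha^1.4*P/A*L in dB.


alpha^1.4 = 0.13^1.4 = 0.0574805
Attenuation rate = 1.05 * alpha^1.4 * P / A
= 1.05 * 0.0574805 * 2.9 / 0.4066 = 0.430468 dB/m
Total Att = 0.430468 * 8.9 = 3.8312 dB


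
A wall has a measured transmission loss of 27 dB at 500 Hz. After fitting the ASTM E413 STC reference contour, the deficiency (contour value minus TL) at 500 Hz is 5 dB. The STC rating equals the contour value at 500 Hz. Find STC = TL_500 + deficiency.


By ASTM E413, STC = value of the fitted reference contour at 500 Hz.
Contour value at 500 Hz = TL_500 + deficiency = 27 + 5 = 32
STC = 32


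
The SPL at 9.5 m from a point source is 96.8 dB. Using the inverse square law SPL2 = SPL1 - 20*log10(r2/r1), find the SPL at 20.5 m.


r2/r1 = 20.5/9.5 = 2.15789
Correction = 20*log10(2.15789) = 6.68059 dB
SPL2 = 96.8 - 6.68059 = 90.119 dB


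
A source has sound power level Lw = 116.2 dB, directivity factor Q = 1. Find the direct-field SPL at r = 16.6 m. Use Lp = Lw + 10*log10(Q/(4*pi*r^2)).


4*pi*r^2 = 4*pi*16.6^2 = 3462.79 m^2
Q / (4*pi*r^2) = 1 / 3462.79 = 0.000288784
Lp = 116.2 + 10*log10(0.000288784) = 80.806 dB


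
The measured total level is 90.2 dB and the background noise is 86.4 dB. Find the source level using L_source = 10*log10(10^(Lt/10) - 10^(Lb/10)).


10^(90.2/10) = 1.04713e+09
10^(86.4/10) = 4.36516e+08
Difference = 1.04713e+09 - 4.36516e+08 = 6.10614e+08
L_source = 10*log10(6.10614e+08) = 87.858 dB


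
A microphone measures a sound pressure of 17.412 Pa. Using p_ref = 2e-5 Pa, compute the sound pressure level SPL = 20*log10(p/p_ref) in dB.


p / p_ref = 17.412 / 2e-5 = 870600
SPL = 20 * log10(870600) = 118.8 dB


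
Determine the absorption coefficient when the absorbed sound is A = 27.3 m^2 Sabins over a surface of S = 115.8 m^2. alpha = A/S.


Absorption coefficient = absorbed power / incident power
alpha = A / S = 27.3 / 115.8 = 0.23575


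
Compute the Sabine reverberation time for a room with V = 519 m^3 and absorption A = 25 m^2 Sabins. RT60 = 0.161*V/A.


RT60 = 0.161 * 519 / 25 = 3.3424 s


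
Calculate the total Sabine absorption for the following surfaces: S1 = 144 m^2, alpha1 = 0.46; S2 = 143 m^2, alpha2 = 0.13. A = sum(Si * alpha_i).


144 * 0.46 = 66.24
143 * 0.13 = 18.59
A_total = 66.24 + 18.59 = 84.83 m^2


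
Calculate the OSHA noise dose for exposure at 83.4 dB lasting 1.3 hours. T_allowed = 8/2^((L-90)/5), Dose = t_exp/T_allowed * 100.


T_allowed = 8 / 2^((83.4 - 90)/5) = 19.9733 hr
Dose = 1.3 / 19.9733 * 100 = 6.5087 %


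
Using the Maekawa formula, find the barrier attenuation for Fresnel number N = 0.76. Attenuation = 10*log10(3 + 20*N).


3 + 20*N = 3 + 20*0.76 = 18.2
Att = 10*log10(18.2) = 12.601 dB


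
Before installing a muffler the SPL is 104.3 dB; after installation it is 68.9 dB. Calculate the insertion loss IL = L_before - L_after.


Insertion loss = SPL without muffler - SPL with muffler
IL = 104.3 - 68.9 = 35.4 dB


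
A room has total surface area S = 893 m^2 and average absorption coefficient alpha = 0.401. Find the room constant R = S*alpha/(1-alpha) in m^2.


R = 893 * 0.401 / (1 - 0.401) = 597.82 m^2


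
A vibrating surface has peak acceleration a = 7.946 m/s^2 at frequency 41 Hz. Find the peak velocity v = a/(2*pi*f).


omega = 2*pi*f = 2*pi*41 = 257.611 rad/s
v = a / omega = 7.946 / 257.611 = 0.030845 m/s


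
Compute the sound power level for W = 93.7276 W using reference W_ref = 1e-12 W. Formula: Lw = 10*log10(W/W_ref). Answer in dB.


W / W_ref = 93.7276 / 1e-12 = 9.37276e+13
Lw = 10 * log10(9.37276e+13) = 139.72 dB


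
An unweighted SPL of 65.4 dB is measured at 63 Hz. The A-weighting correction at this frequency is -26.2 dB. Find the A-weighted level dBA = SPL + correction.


A-weighting table: 63 Hz -> -26.2 dB correction
SPL_A = SPL + correction = 65.4 + (-26.2) = 39.2 dBA


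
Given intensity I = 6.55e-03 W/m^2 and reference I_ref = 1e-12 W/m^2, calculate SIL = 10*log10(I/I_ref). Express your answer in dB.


I / I_ref = 6.55e-03 / 1e-12 = 6.55e+09
SIL = 10 * log10(6.55e+09) = 98.162 dB


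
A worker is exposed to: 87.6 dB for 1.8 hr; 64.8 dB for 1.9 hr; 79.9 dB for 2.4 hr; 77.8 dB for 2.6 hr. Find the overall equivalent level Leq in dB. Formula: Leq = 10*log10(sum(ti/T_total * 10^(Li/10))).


T_total = 1.8 + 1.9 + 2.4 + 2.6 = 8.7 hr
(1.8/8.7) * 10^(87.6/10) = 1.19057e+08
(1.9/8.7) * 10^(64.8/10) = 659530
(2.4/8.7) * 10^(79.9/10) = 2.69583e+07
(2.6/8.7) * 10^(77.8/10) = 1.80075e+07
Sum = 1.19057e+08 + 659530 + 2.69583e+07 + 1.80075e+07 = 1.64682e+08
Leq = 10*log10(1.64682e+08) = 82.166 dB


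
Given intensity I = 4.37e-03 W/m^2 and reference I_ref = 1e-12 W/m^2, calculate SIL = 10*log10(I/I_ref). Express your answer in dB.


I / I_ref = 4.37e-03 / 1e-12 = 4.37e+09
SIL = 10 * log10(4.37e+09) = 96.405 dB


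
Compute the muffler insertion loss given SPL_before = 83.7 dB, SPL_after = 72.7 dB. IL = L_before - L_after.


Insertion loss = SPL without muffler - SPL with muffler
IL = 83.7 - 72.7 = 11 dB


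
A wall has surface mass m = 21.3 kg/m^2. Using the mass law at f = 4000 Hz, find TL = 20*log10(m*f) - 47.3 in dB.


m * f = 21.3 * 4000 = 85200
20*log10(85200) = 98.6088 dB
TL = 98.6088 - 47.3 = 51.309 dB


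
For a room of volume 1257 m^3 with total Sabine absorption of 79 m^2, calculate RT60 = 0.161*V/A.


RT60 = 0.161 * 1257 / 79 = 2.5617 s


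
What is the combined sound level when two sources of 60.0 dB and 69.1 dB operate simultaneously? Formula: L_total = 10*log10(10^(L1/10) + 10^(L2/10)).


10^(60.0/10) = 1e+06
10^(69.1/10) = 8.12831e+06
Sum = 1e+06 + 8.12831e+06 = 9.12831e+06
L_total = 10*log10(9.12831e+06) = 69.604 dB


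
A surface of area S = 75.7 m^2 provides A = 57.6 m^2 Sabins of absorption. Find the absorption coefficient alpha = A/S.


Absorption coefficient = absorbed power / incident power
alpha = A / S = 57.6 / 75.7 = 0.7609


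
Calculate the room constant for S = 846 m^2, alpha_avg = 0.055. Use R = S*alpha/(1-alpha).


R = 846 * 0.055 / (1 - 0.055) = 49.238 m^2


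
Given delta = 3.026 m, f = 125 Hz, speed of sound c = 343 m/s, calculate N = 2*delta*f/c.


N = 2*delta*f/c = 2*delta/lambda, where lambda = c/f
lambda = 343 / 125 = 2.744 m
N = 2 * 3.026 / 2.744 = 2.2055


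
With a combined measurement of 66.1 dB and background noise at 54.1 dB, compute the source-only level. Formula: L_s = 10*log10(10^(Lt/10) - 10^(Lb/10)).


10^(66.1/10) = 4.0738e+06
10^(54.1/10) = 257040
Difference = 4.0738e+06 - 257040 = 3.81676e+06
L_source = 10*log10(3.81676e+06) = 65.817 dB


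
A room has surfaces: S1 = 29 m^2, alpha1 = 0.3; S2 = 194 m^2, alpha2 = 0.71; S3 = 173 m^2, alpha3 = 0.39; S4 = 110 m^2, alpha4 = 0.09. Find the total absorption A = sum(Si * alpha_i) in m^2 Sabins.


29 * 0.3 = 8.7
194 * 0.71 = 137.74
173 * 0.39 = 67.47
110 * 0.09 = 9.9
A_total = 8.7 + 137.74 + 67.47 + 9.9 = 223.81 m^2


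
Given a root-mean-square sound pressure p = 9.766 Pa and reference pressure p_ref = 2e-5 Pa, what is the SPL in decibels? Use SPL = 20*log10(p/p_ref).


p / p_ref = 9.766 / 2e-5 = 488300
SPL = 20 * log10(488300) = 113.77 dB


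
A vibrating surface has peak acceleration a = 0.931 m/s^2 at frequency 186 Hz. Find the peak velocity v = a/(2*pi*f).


omega = 2*pi*f = 2*pi*186 = 1168.67 rad/s
v = a / omega = 0.931 / 1168.67 = 0.00079663 m/s


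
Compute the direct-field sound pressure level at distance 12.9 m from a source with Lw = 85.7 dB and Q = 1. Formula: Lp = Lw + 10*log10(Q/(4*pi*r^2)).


4*pi*r^2 = 4*pi*12.9^2 = 2091.17 m^2
Q / (4*pi*r^2) = 1 / 2091.17 = 0.000478201
Lp = 85.7 + 10*log10(0.000478201) = 52.496 dB


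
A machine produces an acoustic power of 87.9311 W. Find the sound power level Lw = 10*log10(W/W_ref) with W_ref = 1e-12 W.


W / W_ref = 87.9311 / 1e-12 = 8.79311e+13
Lw = 10 * log10(8.79311e+13) = 139.44 dB


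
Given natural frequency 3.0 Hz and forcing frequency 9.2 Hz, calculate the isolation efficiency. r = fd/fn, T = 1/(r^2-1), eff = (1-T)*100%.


r = 9.2 / 3.0 = 3.06667
r^2 - 1 = 3.06667^2 - 1 = 8.40446
T = 1/8.40446 = 0.118984
Efficiency = (1 - 0.118984)*100 = 88.102 %


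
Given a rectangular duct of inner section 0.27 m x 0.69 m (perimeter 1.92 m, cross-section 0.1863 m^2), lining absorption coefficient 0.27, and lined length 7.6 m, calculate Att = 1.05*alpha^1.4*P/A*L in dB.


alpha^1.4 = 0.27^1.4 = 0.159922
Attenuation rate = 1.05 * alpha^1.4 * P / A
= 1.05 * 0.159922 * 1.92 / 0.1863 = 1.73056 dB/m
Total Att = 1.73056 * 7.6 = 13.152 dB


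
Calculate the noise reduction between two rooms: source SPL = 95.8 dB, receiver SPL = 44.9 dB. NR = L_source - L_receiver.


NR = L_source - L_receiver (difference between source and receiving room levels)
NR = 95.8 - 44.9 = 50.9 dB


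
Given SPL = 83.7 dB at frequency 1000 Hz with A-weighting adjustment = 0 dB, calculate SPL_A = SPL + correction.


A-weighting table: 1000 Hz -> 0 dB correction
SPL_A = SPL + correction = 83.7 + (0) = 83.7 dBA


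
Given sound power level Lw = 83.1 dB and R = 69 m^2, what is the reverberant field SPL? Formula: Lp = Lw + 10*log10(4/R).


4/R = 4/69 = 0.057971
Lp = 83.1 + 10*log10(0.057971) = 70.732 dB


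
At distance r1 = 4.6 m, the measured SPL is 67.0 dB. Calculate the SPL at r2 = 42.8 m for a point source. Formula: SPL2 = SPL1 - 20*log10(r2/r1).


r2/r1 = 42.8/4.6 = 9.30435
Correction = 20*log10(9.30435) = 19.3737 dB
SPL2 = 67.0 - 19.3737 = 47.626 dB


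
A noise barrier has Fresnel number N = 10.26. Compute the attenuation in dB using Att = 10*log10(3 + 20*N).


3 + 20*N = 3 + 20*10.26 = 208.2
Att = 10*log10(208.2) = 23.185 dB


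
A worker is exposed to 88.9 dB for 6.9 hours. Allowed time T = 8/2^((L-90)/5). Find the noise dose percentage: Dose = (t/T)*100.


T_allowed = 8 / 2^((88.9 - 90)/5) = 9.31787 hr
Dose = 6.9 / 9.31787 * 100 = 74.051 %


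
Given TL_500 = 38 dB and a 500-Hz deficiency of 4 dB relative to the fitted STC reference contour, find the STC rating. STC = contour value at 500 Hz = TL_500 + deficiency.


By ASTM E413, STC = value of the fitted reference contour at 500 Hz.
Contour value at 500 Hz = TL_500 + deficiency = 38 + 4 = 42
STC = 42


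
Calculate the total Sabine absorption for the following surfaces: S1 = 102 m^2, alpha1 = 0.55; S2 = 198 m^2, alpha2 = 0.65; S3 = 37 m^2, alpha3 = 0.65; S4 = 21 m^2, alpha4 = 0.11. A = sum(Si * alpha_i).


102 * 0.55 = 56.1
198 * 0.65 = 128.7
37 * 0.65 = 24.05
21 * 0.11 = 2.31
A_total = 56.1 + 128.7 + 24.05 + 2.31 = 211.16 m^2


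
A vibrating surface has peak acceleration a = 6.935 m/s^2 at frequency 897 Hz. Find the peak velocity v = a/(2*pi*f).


omega = 2*pi*f = 2*pi*897 = 5636.02 rad/s
v = a / omega = 6.935 / 5636.02 = 0.0012305 m/s


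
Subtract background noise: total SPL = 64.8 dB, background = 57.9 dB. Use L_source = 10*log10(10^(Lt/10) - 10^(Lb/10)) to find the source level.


10^(64.8/10) = 3.01995e+06
10^(57.9/10) = 616595
Difference = 3.01995e+06 - 616595 = 2.40336e+06
L_source = 10*log10(2.40336e+06) = 63.808 dB


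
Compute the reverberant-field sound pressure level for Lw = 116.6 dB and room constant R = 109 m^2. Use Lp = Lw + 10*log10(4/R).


4/R = 4/109 = 0.0366972
Lp = 116.6 + 10*log10(0.0366972) = 102.25 dB


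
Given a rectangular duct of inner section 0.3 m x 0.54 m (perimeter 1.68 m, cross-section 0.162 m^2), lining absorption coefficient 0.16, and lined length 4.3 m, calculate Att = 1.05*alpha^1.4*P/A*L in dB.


alpha^1.4 = 0.16^1.4 = 0.076872
Attenuation rate = 1.05 * alpha^1.4 * P / A
= 1.05 * 0.076872 * 1.68 / 0.162 = 0.837051 dB/m
Total Att = 0.837051 * 4.3 = 3.5993 dB


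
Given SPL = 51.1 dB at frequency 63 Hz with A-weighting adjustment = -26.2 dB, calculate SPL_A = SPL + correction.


A-weighting table: 63 Hz -> -26.2 dB correction
SPL_A = SPL + correction = 51.1 + (-26.2) = 24.9 dBA


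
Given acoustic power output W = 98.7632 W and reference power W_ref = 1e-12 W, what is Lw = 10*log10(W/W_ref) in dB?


W / W_ref = 98.7632 / 1e-12 = 9.87632e+13
Lw = 10 * log10(9.87632e+13) = 139.95 dB


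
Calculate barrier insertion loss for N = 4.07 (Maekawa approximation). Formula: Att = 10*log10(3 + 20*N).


3 + 20*N = 3 + 20*4.07 = 84.4
Att = 10*log10(84.4) = 19.263 dB


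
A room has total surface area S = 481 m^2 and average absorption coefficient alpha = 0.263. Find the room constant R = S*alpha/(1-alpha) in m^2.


R = 481 * 0.263 / (1 - 0.263) = 171.65 m^2


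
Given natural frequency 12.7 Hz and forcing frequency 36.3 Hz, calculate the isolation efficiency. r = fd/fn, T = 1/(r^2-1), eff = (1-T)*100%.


r = 36.3 / 12.7 = 2.85827
r^2 - 1 = 2.85827^2 - 1 = 7.16971
T = 1/7.16971 = 0.139476
Efficiency = (1 - 0.139476)*100 = 86.052 %


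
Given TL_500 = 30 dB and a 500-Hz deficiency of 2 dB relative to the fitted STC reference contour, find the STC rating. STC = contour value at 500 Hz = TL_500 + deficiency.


By ASTM E413, STC = value of the fitted reference contour at 500 Hz.
Contour value at 500 Hz = TL_500 + deficiency = 30 + 2 = 32
STC = 32


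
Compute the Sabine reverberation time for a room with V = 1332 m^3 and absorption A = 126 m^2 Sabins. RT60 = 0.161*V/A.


RT60 = 0.161 * 1332 / 126 = 1.702 s


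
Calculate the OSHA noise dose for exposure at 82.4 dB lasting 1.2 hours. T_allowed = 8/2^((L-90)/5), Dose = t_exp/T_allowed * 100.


T_allowed = 8 / 2^((82.4 - 90)/5) = 22.9433 hr
Dose = 1.2 / 22.9433 * 100 = 5.2303 %


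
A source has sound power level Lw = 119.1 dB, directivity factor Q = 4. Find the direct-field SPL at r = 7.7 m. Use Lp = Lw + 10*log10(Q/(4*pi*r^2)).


4*pi*r^2 = 4*pi*7.7^2 = 745.06 m^2
Q / (4*pi*r^2) = 4 / 745.06 = 0.0053687
Lp = 119.1 + 10*log10(0.0053687) = 96.399 dB


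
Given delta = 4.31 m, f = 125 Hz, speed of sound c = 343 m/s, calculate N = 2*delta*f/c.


N = 2*delta*f/c = 2*delta/lambda, where lambda = c/f
lambda = 343 / 125 = 2.744 m
N = 2 * 4.31 / 2.744 = 3.1414


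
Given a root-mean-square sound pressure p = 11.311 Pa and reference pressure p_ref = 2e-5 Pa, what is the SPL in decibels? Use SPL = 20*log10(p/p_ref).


p / p_ref = 11.311 / 2e-5 = 565550
SPL = 20 * log10(565550) = 115.05 dB


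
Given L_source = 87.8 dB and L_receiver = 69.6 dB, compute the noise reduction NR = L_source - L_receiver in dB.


NR = L_source - L_receiver (difference between source and receiving room levels)
NR = 87.8 - 69.6 = 18.2 dB


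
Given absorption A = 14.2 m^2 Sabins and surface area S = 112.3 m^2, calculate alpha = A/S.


Absorption coefficient = absorbed power / incident power
alpha = A / S = 14.2 / 112.3 = 0.12645


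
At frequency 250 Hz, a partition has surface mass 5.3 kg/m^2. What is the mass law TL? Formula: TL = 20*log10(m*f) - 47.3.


m * f = 5.3 * 250 = 1325
20*log10(1325) = 62.4443 dB
TL = 62.4443 - 47.3 = 15.144 dB


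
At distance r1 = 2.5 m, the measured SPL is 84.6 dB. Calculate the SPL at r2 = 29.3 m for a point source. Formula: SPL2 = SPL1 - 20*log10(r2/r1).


r2/r1 = 29.3/2.5 = 11.72
Correction = 20*log10(11.72) = 21.3786 dB
SPL2 = 84.6 - 21.3786 = 63.221 dB


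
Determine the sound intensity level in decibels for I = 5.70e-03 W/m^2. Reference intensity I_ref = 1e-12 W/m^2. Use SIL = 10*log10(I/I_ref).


I / I_ref = 5.70e-03 / 1e-12 = 5.7e+09
SIL = 10 * log10(5.7e+09) = 97.559 dB


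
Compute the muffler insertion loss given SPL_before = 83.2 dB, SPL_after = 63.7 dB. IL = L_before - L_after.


Insertion loss = SPL without muffler - SPL with muffler
IL = 83.2 - 63.7 = 19.5 dB


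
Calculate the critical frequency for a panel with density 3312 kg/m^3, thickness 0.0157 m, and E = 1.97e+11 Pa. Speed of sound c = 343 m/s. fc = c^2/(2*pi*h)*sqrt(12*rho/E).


12*rho/E = 12*3312/1.97e+11 = 2.01746e-07
sqrt(12*rho/E) = sqrt(2.01746e-07) = 0.000449161
c^2/(2*pi*h) = 343^2/(2*pi*0.0157) = 1.19264e+06
fc = 1.19264e+06 * 0.000449161 = 535.69 Hz


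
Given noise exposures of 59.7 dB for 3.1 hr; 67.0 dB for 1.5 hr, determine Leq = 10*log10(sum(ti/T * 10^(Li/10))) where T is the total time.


T_total = 3.1 + 1.5 = 4.6 hr
(3.1/4.6) * 10^(59.7/10) = 628932
(1.5/4.6) * 10^(67.0/10) = 1.63431e+06
Sum = 628932 + 1.63431e+06 = 2.26324e+06
Leq = 10*log10(2.26324e+06) = 63.547 dB


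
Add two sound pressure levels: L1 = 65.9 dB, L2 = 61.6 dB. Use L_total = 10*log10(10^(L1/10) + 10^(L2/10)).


10^(65.9/10) = 3.89045e+06
10^(61.6/10) = 1.44544e+06
Sum = 3.89045e+06 + 1.44544e+06 = 5.33589e+06
L_total = 10*log10(5.33589e+06) = 67.272 dB


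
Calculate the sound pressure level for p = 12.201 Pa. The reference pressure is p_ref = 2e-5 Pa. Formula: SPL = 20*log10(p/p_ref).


p / p_ref = 12.201 / 2e-5 = 610050
SPL = 20 * log10(610050) = 115.71 dB


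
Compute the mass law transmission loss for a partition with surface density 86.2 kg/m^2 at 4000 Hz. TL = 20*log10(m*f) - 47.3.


m * f = 86.2 * 4000 = 344800
20*log10(344800) = 110.751 dB
TL = 110.751 - 47.3 = 63.451 dB


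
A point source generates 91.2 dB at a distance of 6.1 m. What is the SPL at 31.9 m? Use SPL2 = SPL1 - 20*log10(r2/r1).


r2/r1 = 31.9/6.1 = 5.22951
Correction = 20*log10(5.22951) = 14.3692 dB
SPL2 = 91.2 - 14.3692 = 76.831 dB


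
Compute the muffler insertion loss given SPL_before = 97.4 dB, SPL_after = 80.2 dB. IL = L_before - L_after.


Insertion loss = SPL without muffler - SPL with muffler
IL = 97.4 - 80.2 = 17.2 dB


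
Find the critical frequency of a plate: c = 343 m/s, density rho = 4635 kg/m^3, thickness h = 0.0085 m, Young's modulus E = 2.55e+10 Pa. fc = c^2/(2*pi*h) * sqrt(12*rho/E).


12*rho/E = 12*4635/2.55e+10 = 2.18118e-06
sqrt(12*rho/E) = sqrt(2.18118e-06) = 0.00147688
c^2/(2*pi*h) = 343^2/(2*pi*0.0085) = 2.20287e+06
fc = 2.20287e+06 * 0.00147688 = 3253.4 Hz


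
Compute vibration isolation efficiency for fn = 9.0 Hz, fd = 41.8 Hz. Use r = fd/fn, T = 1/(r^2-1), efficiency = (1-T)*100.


r = 41.8 / 9.0 = 4.64444
r^2 - 1 = 4.64444^2 - 1 = 20.5708
T = 1/20.5708 = 0.0486126
Efficiency = (1 - 0.0486126)*100 = 95.139 %


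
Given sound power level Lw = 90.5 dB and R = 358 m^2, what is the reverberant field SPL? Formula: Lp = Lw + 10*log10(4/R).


4/R = 4/358 = 0.0111732
Lp = 90.5 + 10*log10(0.0111732) = 70.982 dB


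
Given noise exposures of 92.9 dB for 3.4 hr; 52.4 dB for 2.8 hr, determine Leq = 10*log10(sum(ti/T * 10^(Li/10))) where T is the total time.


T_total = 3.4 + 2.8 = 6.2 hr
(3.4/6.2) * 10^(92.9/10) = 1.06927e+09
(2.8/6.2) * 10^(52.4/10) = 78481.3
Sum = 1.06927e+09 + 78481.3 = 1.06935e+09
Leq = 10*log10(1.06935e+09) = 90.291 dB


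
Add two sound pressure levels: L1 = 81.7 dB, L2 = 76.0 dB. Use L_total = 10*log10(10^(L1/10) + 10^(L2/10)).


10^(81.7/10) = 1.47911e+08
10^(76.0/10) = 3.98107e+07
Sum = 1.47911e+08 + 3.98107e+07 = 1.87722e+08
L_total = 10*log10(1.87722e+08) = 82.735 dB


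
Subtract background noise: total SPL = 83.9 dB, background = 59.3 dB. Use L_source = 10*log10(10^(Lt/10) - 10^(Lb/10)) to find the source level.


10^(83.9/10) = 2.45471e+08
10^(59.3/10) = 851138
Difference = 2.45471e+08 - 851138 = 2.4462e+08
L_source = 10*log10(2.4462e+08) = 83.885 dB


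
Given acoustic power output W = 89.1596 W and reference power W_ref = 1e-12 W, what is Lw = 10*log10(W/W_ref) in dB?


W / W_ref = 89.1596 / 1e-12 = 8.91596e+13
Lw = 10 * log10(8.91596e+13) = 139.5 dB


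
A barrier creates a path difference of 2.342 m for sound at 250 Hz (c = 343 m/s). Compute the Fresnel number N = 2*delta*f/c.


N = 2*delta*f/c = 2*delta/lambda, where lambda = c/f
lambda = 343 / 250 = 1.372 m
N = 2 * 2.342 / 1.372 = 3.414


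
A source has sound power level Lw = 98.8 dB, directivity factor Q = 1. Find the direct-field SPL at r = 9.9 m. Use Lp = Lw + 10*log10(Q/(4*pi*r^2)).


4*pi*r^2 = 4*pi*9.9^2 = 1231.63 m^2
Q / (4*pi*r^2) = 1 / 1231.63 = 0.000811932
Lp = 98.8 + 10*log10(0.000811932) = 67.895 dB


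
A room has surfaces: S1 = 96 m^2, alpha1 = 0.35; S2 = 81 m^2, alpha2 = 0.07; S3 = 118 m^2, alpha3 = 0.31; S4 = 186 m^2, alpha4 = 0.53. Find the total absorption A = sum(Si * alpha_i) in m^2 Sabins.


96 * 0.35 = 33.6
81 * 0.07 = 5.67
118 * 0.31 = 36.58
186 * 0.53 = 98.58
A_total = 33.6 + 5.67 + 36.58 + 98.58 = 174.43 m^2


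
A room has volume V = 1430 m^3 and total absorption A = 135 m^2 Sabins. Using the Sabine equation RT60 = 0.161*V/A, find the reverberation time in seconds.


RT60 = 0.161 * 1430 / 135 = 1.7054 s


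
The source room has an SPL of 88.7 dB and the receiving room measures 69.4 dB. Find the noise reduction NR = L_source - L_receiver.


NR = L_source - L_receiver (difference between source and receiving room levels)
NR = 88.7 - 69.4 = 19.3 dB


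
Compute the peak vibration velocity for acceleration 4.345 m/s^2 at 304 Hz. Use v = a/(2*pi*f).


omega = 2*pi*f = 2*pi*304 = 1910.09 rad/s
v = a / omega = 4.345 / 1910.09 = 0.0022748 m/s


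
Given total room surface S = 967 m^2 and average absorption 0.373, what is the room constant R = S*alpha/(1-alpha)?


R = 967 * 0.373 / (1 - 0.373) = 575.26 m^2


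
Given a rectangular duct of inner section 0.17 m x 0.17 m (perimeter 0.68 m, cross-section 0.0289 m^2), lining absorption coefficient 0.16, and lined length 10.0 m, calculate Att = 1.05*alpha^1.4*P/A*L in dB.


alpha^1.4 = 0.16^1.4 = 0.076872
Attenuation rate = 1.05 * alpha^1.4 * P / A
= 1.05 * 0.076872 * 0.68 / 0.0289 = 1.89919 dB/m
Total Att = 1.89919 * 10.0 = 18.992 dB


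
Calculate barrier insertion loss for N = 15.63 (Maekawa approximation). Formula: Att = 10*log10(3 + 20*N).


3 + 20*N = 3 + 20*15.63 = 315.6
Att = 10*log10(315.6) = 24.991 dB


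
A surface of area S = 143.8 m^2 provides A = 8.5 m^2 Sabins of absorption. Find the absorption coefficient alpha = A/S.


Absorption coefficient = absorbed power / incident power
alpha = A / S = 8.5 / 143.8 = 0.05911


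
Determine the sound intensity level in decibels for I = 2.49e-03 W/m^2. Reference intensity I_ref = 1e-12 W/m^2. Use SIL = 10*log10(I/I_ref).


I / I_ref = 2.49e-03 / 1e-12 = 2.49e+09
SIL = 10 * log10(2.49e+09) = 93.962 dB


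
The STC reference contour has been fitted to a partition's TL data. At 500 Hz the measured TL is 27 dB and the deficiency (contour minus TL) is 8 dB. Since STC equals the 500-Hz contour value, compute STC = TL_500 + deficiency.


By ASTM E413, STC = value of the fitted reference contour at 500 Hz.
Contour value at 500 Hz = TL_500 + deficiency = 27 + 8 = 35
STC = 35


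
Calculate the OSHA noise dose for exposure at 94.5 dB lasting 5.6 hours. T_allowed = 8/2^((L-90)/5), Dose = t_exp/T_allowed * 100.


T_allowed = 8 / 2^((94.5 - 90)/5) = 4.28709 hr
Dose = 5.6 / 4.28709 * 100 = 130.62 %


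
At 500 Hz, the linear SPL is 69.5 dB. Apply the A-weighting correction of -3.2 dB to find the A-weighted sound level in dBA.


A-weighting table: 500 Hz -> -3.2 dB correction
SPL_A = SPL + correction = 69.5 + (-3.2) = 66.3 dBA


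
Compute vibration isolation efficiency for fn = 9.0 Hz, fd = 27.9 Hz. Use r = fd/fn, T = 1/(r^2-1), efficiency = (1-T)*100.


r = 27.9 / 9.0 = 3.1
r^2 - 1 = 3.1^2 - 1 = 8.61
T = 1/8.61 = 0.116144
Efficiency = (1 - 0.116144)*100 = 88.386 %


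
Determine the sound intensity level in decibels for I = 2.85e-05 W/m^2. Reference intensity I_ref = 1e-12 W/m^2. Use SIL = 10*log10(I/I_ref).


I / I_ref = 2.85e-05 / 1e-12 = 2.85e+07
SIL = 10 * log10(2.85e+07) = 74.548 dB


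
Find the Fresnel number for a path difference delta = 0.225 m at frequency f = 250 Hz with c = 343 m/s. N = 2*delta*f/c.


N = 2*delta*f/c = 2*delta/lambda, where lambda = c/f
lambda = 343 / 250 = 1.372 m
N = 2 * 0.225 / 1.372 = 0.32799


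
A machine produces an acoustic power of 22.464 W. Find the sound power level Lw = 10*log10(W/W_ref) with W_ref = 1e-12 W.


W / W_ref = 22.464 / 1e-12 = 2.2464e+13
Lw = 10 * log10(2.2464e+13) = 133.51 dB


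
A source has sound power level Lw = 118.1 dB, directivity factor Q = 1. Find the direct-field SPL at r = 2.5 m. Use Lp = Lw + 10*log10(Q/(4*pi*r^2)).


4*pi*r^2 = 4*pi*2.5^2 = 78.5398 m^2
Q / (4*pi*r^2) = 1 / 78.5398 = 0.0127324
Lp = 118.1 + 10*log10(0.0127324) = 99.149 dB


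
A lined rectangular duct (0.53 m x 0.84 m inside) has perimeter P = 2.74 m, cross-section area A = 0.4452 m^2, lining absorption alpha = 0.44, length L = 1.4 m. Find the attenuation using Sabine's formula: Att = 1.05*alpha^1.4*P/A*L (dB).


alpha^1.4 = 0.44^1.4 = 0.316835
Attenuation rate = 1.05 * alpha^1.4 * P / A
= 1.05 * 0.316835 * 2.74 / 0.4452 = 2.04747 dB/m
Total Att = 2.04747 * 1.4 = 2.8665 dB


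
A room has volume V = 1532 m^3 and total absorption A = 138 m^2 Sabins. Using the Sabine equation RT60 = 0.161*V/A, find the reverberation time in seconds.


RT60 = 0.161 * 1532 / 138 = 1.7873 s


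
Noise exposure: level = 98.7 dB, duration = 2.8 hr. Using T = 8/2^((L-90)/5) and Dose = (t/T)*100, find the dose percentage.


T_allowed = 8 / 2^((98.7 - 90)/5) = 2.39496 hr
Dose = 2.8 / 2.39496 * 100 = 116.91 %


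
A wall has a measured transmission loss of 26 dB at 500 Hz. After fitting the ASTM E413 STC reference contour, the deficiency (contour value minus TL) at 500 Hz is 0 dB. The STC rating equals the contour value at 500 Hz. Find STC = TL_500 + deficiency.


By ASTM E413, STC = value of the fitted reference contour at 500 Hz.
Contour value at 500 Hz = TL_500 + deficiency = 26 + 0 = 26
STC = 26


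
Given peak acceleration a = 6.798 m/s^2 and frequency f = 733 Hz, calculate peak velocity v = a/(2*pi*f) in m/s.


omega = 2*pi*f = 2*pi*733 = 4605.57 rad/s
v = a / omega = 6.798 / 4605.57 = 0.001476 m/s


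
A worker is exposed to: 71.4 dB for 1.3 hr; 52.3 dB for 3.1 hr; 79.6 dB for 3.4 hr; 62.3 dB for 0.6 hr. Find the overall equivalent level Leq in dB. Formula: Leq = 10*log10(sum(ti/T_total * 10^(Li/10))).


T_total = 1.3 + 3.1 + 3.4 + 0.6 = 8.4 hr
(1.3/8.4) * 10^(71.4/10) = 2.13631e+06
(3.1/8.4) * 10^(52.3/10) = 62673.3
(3.4/8.4) * 10^(79.6/10) = 3.69147e+07
(0.6/8.4) * 10^(62.3/10) = 121303
Sum = 2.13631e+06 + 62673.3 + 3.69147e+07 + 121303 = 3.9235e+07
Leq = 10*log10(3.9235e+07) = 75.937 dB


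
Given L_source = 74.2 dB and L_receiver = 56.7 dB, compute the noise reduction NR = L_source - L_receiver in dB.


NR = L_source - L_receiver (difference between source and receiving room levels)
NR = 74.2 - 56.7 = 17.5 dB


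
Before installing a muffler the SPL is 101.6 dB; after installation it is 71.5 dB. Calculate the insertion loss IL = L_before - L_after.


Insertion loss = SPL without muffler - SPL with muffler
IL = 101.6 - 71.5 = 30.1 dB


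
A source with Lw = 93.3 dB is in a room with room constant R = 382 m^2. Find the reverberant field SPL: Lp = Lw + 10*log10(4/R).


4/R = 4/382 = 0.0104712
Lp = 93.3 + 10*log10(0.0104712) = 73.5 dB


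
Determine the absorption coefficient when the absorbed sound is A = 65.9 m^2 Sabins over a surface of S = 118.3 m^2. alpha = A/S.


Absorption coefficient = absorbed power / incident power
alpha = A / S = 65.9 / 118.3 = 0.55706


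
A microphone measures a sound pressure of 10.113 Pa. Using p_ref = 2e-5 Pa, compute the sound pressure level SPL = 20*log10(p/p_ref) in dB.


p / p_ref = 10.113 / 2e-5 = 505650
SPL = 20 * log10(505650) = 114.08 dB


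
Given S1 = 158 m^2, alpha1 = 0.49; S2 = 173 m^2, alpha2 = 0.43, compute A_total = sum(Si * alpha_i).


158 * 0.49 = 77.42
173 * 0.43 = 74.39
A_total = 77.42 + 74.39 = 151.81 m^2


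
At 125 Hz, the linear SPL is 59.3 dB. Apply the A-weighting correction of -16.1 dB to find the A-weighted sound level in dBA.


A-weighting table: 125 Hz -> -16.1 dB correction
SPL_A = SPL + correction = 59.3 + (-16.1) = 43.2 dBA


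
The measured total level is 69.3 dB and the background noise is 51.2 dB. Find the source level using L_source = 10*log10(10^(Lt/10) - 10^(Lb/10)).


10^(69.3/10) = 8.51138e+06
10^(51.2/10) = 131826
Difference = 8.51138e+06 - 131826 = 8.37955e+06
L_source = 10*log10(8.37955e+06) = 69.232 dB


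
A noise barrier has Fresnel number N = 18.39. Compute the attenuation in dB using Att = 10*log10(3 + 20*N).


3 + 20*N = 3 + 20*18.39 = 370.8
Att = 10*log10(370.8) = 25.691 dB


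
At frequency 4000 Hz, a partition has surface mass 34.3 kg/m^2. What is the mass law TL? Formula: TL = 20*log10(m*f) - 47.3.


m * f = 34.3 * 4000 = 137200
20*log10(137200) = 102.747 dB
TL = 102.747 - 47.3 = 55.447 dB


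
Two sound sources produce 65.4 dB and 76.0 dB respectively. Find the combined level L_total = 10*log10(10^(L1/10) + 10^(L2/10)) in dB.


10^(65.4/10) = 3.46737e+06
10^(76.0/10) = 3.98107e+07
Sum = 3.46737e+06 + 3.98107e+07 = 4.32781e+07
L_total = 10*log10(4.32781e+07) = 76.363 dB


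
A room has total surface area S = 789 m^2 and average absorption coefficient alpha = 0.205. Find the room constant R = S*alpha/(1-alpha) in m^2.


R = 789 * 0.205 / (1 - 0.205) = 203.45 m^2


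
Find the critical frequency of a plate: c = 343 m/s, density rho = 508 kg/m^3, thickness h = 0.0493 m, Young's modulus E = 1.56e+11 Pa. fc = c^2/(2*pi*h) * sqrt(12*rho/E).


12*rho/E = 12*508/1.56e+11 = 3.90769e-08
sqrt(12*rho/E) = sqrt(3.90769e-08) = 0.000197679
c^2/(2*pi*h) = 343^2/(2*pi*0.0493) = 379806
fc = 379806 * 0.000197679 = 75.08 Hz


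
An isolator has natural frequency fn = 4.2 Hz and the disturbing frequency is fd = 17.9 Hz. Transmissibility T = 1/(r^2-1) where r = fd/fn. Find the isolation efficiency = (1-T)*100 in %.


r = 17.9 / 4.2 = 4.2619
r^2 - 1 = 4.2619^2 - 1 = 17.1638
T = 1/17.1638 = 0.0582622
Efficiency = (1 - 0.0582622)*100 = 94.174 %


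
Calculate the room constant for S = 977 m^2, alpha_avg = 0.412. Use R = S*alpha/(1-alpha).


R = 977 * 0.412 / (1 - 0.412) = 684.56 m^2


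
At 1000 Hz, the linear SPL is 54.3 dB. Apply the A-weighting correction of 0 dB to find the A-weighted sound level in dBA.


A-weighting table: 1000 Hz -> 0 dB correction
SPL_A = SPL + correction = 54.3 + (0) = 54.3 dBA


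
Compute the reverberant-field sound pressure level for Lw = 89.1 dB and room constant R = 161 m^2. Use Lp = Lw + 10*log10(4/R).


4/R = 4/161 = 0.0248447
Lp = 89.1 + 10*log10(0.0248447) = 73.052 dB


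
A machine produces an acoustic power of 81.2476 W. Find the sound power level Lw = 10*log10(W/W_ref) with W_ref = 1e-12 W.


W / W_ref = 81.2476 / 1e-12 = 8.12476e+13
Lw = 10 * log10(8.12476e+13) = 139.1 dB


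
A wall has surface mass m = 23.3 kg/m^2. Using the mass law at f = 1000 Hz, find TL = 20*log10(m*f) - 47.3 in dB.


m * f = 23.3 * 1000 = 23300
20*log10(23300) = 87.3471 dB
TL = 87.3471 - 47.3 = 40.047 dB


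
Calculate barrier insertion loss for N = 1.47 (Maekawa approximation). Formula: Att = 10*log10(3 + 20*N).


3 + 20*N = 3 + 20*1.47 = 32.4
Att = 10*log10(32.4) = 15.105 dB


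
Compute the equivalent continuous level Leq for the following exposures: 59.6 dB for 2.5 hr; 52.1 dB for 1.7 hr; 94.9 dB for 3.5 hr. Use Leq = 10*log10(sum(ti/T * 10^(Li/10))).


T_total = 2.5 + 1.7 + 3.5 = 7.7 hr
(2.5/7.7) * 10^(59.6/10) = 296107
(1.7/7.7) * 10^(52.1/10) = 35806.2
(3.5/7.7) * 10^(94.9/10) = 1.40468e+09
Sum = 296107 + 35806.2 + 1.40468e+09 = 1.40501e+09
Leq = 10*log10(1.40501e+09) = 91.477 dB


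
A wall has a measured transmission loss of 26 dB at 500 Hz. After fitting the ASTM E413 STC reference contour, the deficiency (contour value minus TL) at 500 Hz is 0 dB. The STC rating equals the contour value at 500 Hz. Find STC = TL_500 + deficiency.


By ASTM E413, STC = value of the fitted reference contour at 500 Hz.
Contour value at 500 Hz = TL_500 + deficiency = 26 + 0 = 26
STC = 26
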